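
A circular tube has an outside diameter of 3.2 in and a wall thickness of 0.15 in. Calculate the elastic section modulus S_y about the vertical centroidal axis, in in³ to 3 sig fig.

Split into non-overlapping primitives; take the origin at the lower-left of the bounding box.
Outer circle: ⌀3.2, A = 8.0425 in², x = 1.6 in, Ī = 5.1472 in⁴.
Bore (subtracted): ⌀2.9, A = 6.6052 in², x = 1.6 in, Ī = 3.4719 in⁴.
By symmetry the centroid is at mid-width, x̄ = 1.6 in.
All pieces are centred on the vertical centroidal axis, so I = ΣĪ (holes subtracted) = 1.6753 in⁴.
Extreme fibre distance c = 1.6 in; S = I/c = 1.0471 in³.

S_y ≈ 1.05 in³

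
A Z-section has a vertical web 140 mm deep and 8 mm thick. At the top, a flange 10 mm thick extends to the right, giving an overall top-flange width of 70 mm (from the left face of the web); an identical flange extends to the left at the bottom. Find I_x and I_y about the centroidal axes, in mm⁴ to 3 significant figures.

Treat the section as a set of non-overlapping primitives; coordinates are from the bounding-box lower-left.
Web: 8 × 140, A = 1 120 mm², y = 70 mm, Ī = 1 829 333 mm⁴.
Top flange (beyond web): 62 × 10, A = 620 mm², y = 135 mm, Ī = 5166.7 mm⁴.
Bottom flange (beyond web): 62 × 10, A = 620 mm², y = 5 mm, Ī = 5166.7 mm⁴.
Centroid: ȳ = ΣA·y / ΣA = 70 mm.
Transfer each piece to the centroidal x-axis using Ī + A·d² with d = y − 70:
  web: d = 0 mm → contributes +1 829 333 mm⁴
  top flange (beyond web): d = 65 mm → contributes +2 624 667 mm⁴
  bottom flange (beyond web): d = -65 mm → contributes +2 624 667 mm⁴
Total I = 7 078 667 mm⁴.
For the y-axis: x̄ = 66 mm.
Repeating about the centroidal y-axis gives I_y = 1 922 187 mm⁴.

I_x ≈ 7.08 × 10⁶ mm⁴, I_y ≈ 1.92 × 10⁶ mm⁴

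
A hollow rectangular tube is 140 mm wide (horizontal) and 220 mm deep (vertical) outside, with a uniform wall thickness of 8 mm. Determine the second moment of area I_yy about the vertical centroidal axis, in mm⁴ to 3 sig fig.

Treat the section as a set of non-overlapping primitives; coordinates are from the bounding-box lower-left.
Outer rectangle: 140 × 220, A = 30 800 mm², x = 70 mm, Ī = 50 306 667 mm⁴.
Inner void (subtracted): 124 × 204, A = 25 296 mm², x = 70 mm, Ī = 32 412 608 mm⁴.
By symmetry the centroid is at mid-width, x̄ = 70 mm.
All pieces are centred on the vertical centroidal axis, so I = ΣĪ (holes subtracted) = 17 894 059 mm⁴.

I_yy ≈ 1.79 × 10⁷ mm⁴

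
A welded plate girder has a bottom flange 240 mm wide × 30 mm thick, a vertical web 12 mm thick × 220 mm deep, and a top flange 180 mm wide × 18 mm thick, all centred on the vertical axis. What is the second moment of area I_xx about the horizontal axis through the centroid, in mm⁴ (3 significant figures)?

I_xx ≈ 1.49 × 10⁸ mm⁴

Break the section into simple shapes (no overlaps), measuring from the bottom-left corner of the bounding box.
Bottom plate: 240 × 30, A = 7 200 mm², y = 15 mm, Ī = 540 000 mm⁴.
Web plate: 12 × 220, A = 2 640 mm², y = 140 mm, Ī = 10 648 000 mm⁴.
Top plate: 180 × 18, A = 3 240 mm², y = 259 mm, Ī = 87 480 mm⁴.
Centroid: ȳ = ΣA·y / ΣA = 100.67 mm.
Transfer each piece to the horizontal axis through the centroid using Ī + A·d² with d = y − 100.67:
  bottom plate: d = -85.67 mm → contributes +53 382 973 mm⁴
  web plate: d = 39.33 mm → contributes +14 731 738 mm⁴
  top plate: d = 158.33 mm → contributes +81 309 342 mm⁴
Total I = 149 424 053 mm⁴.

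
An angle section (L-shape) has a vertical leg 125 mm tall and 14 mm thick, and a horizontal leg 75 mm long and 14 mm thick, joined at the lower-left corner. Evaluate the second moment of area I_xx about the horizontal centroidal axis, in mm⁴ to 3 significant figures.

Decompose the section into non-overlapping parts with the origin at the bottom-left of its bounding rectangle.
Vertical leg: 14 × 125, A = 1 750 mm², y = 62.5 mm, Ī = 2 278 646 mm⁴.
Horizontal leg (remainder): 61 × 14, A = 854 mm², y = 7 mm, Ī = 13 949 mm⁴.
Centroid: ȳ = ΣA·y / ΣA = 44.298 mm.
Transfer each piece to the horizontal centroidal axis using Ī + A·d² with d = y − 44.298:
  vertical leg: d = 18.202 mm → contributes +2 858 419 mm⁴
  horizontal leg (remainder): d = -37.298 mm → contributes +1 202 008 mm⁴
Total I = 4 060 426 mm⁴.

I_xx ≈ 4.06 × 10⁶ mm⁴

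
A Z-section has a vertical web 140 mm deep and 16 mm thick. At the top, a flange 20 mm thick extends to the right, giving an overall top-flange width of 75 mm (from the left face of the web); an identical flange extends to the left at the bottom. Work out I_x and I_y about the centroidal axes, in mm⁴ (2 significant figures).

I_x ≈ 1.2 × 10⁷ mm⁴, I_y ≈ 4.1 × 10⁶ mm⁴

Break the section into simple shapes (no overlaps), measuring from the bottom-left corner of the bounding box.
Web: 16 × 140, A = 2 240 mm², y = 70 mm, Ī = 3 658 667 mm⁴.
Top flange (beyond web): 59 × 20, A = 1 180 mm², y = 130 mm, Ī = 39 333 mm⁴.
Bottom flange (beyond web): 59 × 20, A = 1 180 mm², y = 10 mm, Ī = 39 333 mm⁴.
Centroid: ȳ = ΣA·y / ΣA = 70 mm.
Transfer each piece to the centroidal x-axis using Ī + A·d² with d = y − 70:
  web: d = 0 mm → contributes +3 658 667 mm⁴
  top flange (beyond web): d = 60 mm → contributes +4 287 333 mm⁴
  bottom flange (beyond web): d = -60 mm → contributes +4 287 333 mm⁴
Total I = 12 233 333 mm⁴.
For the y-axis: x̄ = 67 mm.
Repeating about the centroidal y-axis gives I_y = 4 051 133 mm⁴.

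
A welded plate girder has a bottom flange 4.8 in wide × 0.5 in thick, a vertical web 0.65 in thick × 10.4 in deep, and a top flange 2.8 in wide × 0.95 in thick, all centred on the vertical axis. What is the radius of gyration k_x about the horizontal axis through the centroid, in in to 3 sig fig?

k_x ≈ 4.29 in

Break the section into simple shapes (no overlaps), measuring from the bottom-left corner of the bounding box.
Bottom plate: 4.8 × 0.5, A = 2.4 in², y = 0.25 in, Ī = 0.05 in⁴.
Web plate: 0.65 × 10.4, A = 6.76 in², y = 5.7 in, Ī = 60.93 in⁴.
Top plate: 2.8 × 0.95, A = 2.66 in², y = 11.375 in, Ī = 0.20005 in⁴.
Centroid: ȳ = ΣA·y / ΣA = 5.8705 in.
Transfer each piece to the horizontal axis through the centroid using Ī + A·d² with d = y − 5.8705:
  bottom plate: d = -5.6205 in → contributes +75.866 in⁴
  web plate: d = -0.17052 in → contributes +61.127 in⁴
  top plate: d = 5.5045 in → contributes +80.796 in⁴
Total I = 217.79 in⁴.
Radius of gyration: k = √(I/A) = √(217.79 / 11.82) = 4.2925 in.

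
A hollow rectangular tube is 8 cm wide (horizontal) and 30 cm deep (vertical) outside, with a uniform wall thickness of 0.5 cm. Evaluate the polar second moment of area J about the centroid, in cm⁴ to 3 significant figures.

Decompose the section into non-overlapping parts with the origin at the bottom-left of its bounding rectangle.
Outer rectangle: 8 × 30, A = 240 cm², y = 15 cm, Ī = 18 000 cm⁴.
Inner void (subtracted): 7 × 29, A = 203 cm², y = 15 cm, Ī = 14 227 cm⁴.
By symmetry the centroid is at mid-height, ȳ = 15 cm.
All pieces are centred on the centroidal x-axis, so I = ΣĪ (holes subtracted) = 3773.1 cm⁴.
Repeating about the centroidal y-axis gives I_y = 451.08 cm⁴.
Polar second moment: J = I_x + I_y = 4224.2 cm⁴.

J ≈ 4220 cm⁴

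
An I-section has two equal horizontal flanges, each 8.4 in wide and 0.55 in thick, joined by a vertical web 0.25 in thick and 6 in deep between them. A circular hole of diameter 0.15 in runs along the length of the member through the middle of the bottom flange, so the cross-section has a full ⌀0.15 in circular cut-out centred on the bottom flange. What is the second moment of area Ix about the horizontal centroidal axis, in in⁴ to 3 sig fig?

Split into non-overlapping primitives; take the origin at the lower-left of the bounding box.
Bottom flange: 8.4 × 0.55, A = 4.62 in², y = 0.275 in, Ī = 0.11646 in⁴.
Web: 0.25 × 6, A = 1.5 in², y = 3.55 in, Ī = 4.5 in⁴.
Top flange: 8.4 × 0.55, A = 4.62 in², y = 6.825 in, Ī = 0.11646 in⁴.
Hole (subtracted): ⌀0.15, A = 0.017671 in², y = 0.275 in, Ī = 0.00002485 in⁴.
Centroid: ȳ = ΣA·y / ΣA = 3.5554 in.
Transfer each piece to the horizontal centroidal axis using Ī + A·d² with d = y − 3.5554:
  bottom flange: d = -3.2804 in → contributes +49.832 in⁴
  web: d = -0.0053975 in → contributes +4.5 in⁴
  top flange: d = 3.2696 in → contributes +49.506 in⁴
  hole: d = -3.2804 in → contributes −0.19019 in⁴
Total I = 103.65 in⁴.

Ix ≈ 104 in⁴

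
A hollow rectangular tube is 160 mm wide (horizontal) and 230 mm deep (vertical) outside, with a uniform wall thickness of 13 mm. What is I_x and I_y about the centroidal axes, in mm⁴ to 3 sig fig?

I_x ≈ 6.74 × 10⁷ mm⁴, I_y ≈ 3.76 × 10⁷ mm⁴

Split into non-overlapping primitives; take the origin at the lower-left of the bounding box.
Outer rectangle: 160 × 230, A = 36 800 mm², y = 115 mm, Ī = 162 226 667 mm⁴.
Inner void (subtracted): 134 × 204, A = 27 336 mm², y = 115 mm, Ī = 94 801 248 mm⁴.
By symmetry the centroid is at mid-height, ȳ = 115 mm.
All pieces are centred on the centroidal x-axis, so I = ΣĪ (holes subtracted) = 67 425 419 mm⁴.
Repeating about the centroidal y-axis gives I_y = 37 602 899 mm⁴.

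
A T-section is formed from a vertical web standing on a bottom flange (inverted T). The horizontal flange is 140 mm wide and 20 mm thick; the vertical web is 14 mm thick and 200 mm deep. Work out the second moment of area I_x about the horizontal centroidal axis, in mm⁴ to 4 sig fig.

Treat the section as a set of non-overlapping primitives; coordinates are from the bounding-box lower-left.
Flange: 140 × 20, A = 2 800 mm², y = 10 mm, Ī = 93333.3 mm⁴.
Web: 14 × 200, A = 2 800 mm², y = 120 mm, Ī = 9 333 333 mm⁴.
Centroid: ȳ = ΣA·y / ΣA = 65 mm.
Transfer each piece to the horizontal centroidal axis using Ī + A·d² with d = y − 65:
  flange: d = -55 mm → contributes +8 563 333 mm⁴
  web: d = 55 mm → contributes +17 803 333 mm⁴
Total I = 26 366 667 mm⁴.

I_x ≈ 2.637 × 10⁷ mm⁴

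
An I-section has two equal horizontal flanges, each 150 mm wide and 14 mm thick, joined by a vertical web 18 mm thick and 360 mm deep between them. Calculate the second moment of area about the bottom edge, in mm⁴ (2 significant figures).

I_base ≈ 6.2 × 10⁸ mm⁴

Break the section into simple shapes (no overlaps), measuring from the bottom-left corner of the bounding box.
Bottom flange: 150 × 14, A = 2 100 mm², y = 7 mm, Ī = 34 300 mm⁴.
Web: 18 × 360, A = 6 480 mm², y = 194 mm, Ī = 69 984 000 mm⁴.
Top flange: 150 × 14, A = 2 100 mm², y = 381 mm, Ī = 34 300 mm⁴.
Transfer each piece to the bottom edge using Ī + A·d² with d = y − 0:
  bottom flange: d = 7 mm → contributes +137 200 mm⁴
  web: d = 194 mm → contributes +313 865 280 mm⁴
  top flange: d = 381 mm → contributes +304 872 400 mm⁴
Total I = 618 874 880 mm⁴.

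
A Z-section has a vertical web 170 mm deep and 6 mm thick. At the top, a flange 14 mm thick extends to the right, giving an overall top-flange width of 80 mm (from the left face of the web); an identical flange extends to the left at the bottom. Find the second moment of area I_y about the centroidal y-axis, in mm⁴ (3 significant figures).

Break the section into simple shapes (no overlaps), measuring from the bottom-left corner of the bounding box.
Web: 6 × 170, A = 1 020 mm², x = 77 mm, Ī = 3 060 mm⁴.
Top flange (beyond web): 74 × 14, A = 1 036 mm², x = 117 mm, Ī = 472 761 mm⁴.
Bottom flange (beyond web): 74 × 14, A = 1 036 mm², x = 37 mm, Ī = 472 761 mm⁴.
Centroid: x̄ = ΣA·x / ΣA = 77 mm.
Transfer each piece to the centroidal y-axis using Ī + A·d² with d = x − 77:
  web: d = 0 mm → contributes +3 060 mm⁴
  top flange (beyond web): d = 40 mm → contributes +2 130 361 mm⁴
  bottom flange (beyond web): d = -40 mm → contributes +2 130 361 mm⁴
Total I = 4 263 783 mm⁴.

I_y ≈ 4.26 × 10⁶ mm⁴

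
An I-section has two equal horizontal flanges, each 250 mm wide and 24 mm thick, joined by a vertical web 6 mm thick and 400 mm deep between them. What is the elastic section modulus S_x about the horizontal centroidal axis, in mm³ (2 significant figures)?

S_x ≈ 2.6 × 10⁶ mm³

Treat the section as a set of non-overlapping primitives; coordinates are from the bounding-box lower-left.
Bottom flange: 250 × 24, A = 6 000 mm², y = 12 mm, Ī = 288 000 mm⁴.
Web: 6 × 400, A = 2 400 mm², y = 224 mm, Ī = 32 000 000 mm⁴.
Top flange: 250 × 24, A = 6 000 mm², y = 436 mm, Ī = 288 000 mm⁴.
By symmetry the centroid is at mid-height, ȳ = 224 mm.
Transfer each piece to the horizontal centroidal axis using Ī + A·d² with d = y − 224:
  bottom flange: d = -212 mm → contributes +269 952 000 mm⁴
  web: d = 0 mm → contributes +32 000 000 mm⁴
  top flange: d = 212 mm → contributes +269 952 000 mm⁴
Total I = 571 904 000 mm⁴.
Extreme fibre distance c = 224 mm; S = I/c = 2 553 143 mm³.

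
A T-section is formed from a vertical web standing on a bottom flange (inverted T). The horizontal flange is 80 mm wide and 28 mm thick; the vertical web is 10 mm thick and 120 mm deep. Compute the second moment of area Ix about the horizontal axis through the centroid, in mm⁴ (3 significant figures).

Ix ≈ 5.87 × 10⁶ mm⁴

Treat the section as a set of non-overlapping primitives; coordinates are from the bounding-box lower-left.
Flange: 80 × 28, A = 2 240 mm², y = 14 mm, Ī = 146 347 mm⁴.
Web: 10 × 120, A = 1 200 mm², y = 88 mm, Ī = 1 440 000 mm⁴.
Centroid: ȳ = ΣA·y / ΣA = 39.814 mm.
Transfer each piece to the horizontal axis through the centroid using Ī + A·d² with d = y − 39.814:
  flange: d = -25.814 mm → contributes +1 638 994 mm⁴
  web: d = 48.186 mm → contributes +4 226 274 mm⁴
Total I = 5 865 268 mm⁴.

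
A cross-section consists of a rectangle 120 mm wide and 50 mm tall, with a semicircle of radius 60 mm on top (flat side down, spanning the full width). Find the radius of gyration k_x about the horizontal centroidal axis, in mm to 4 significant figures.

Decompose the section into non-overlapping parts with the origin at the bottom-left of its bounding rectangle.
Rectangular body: 120 × 50, A = 6 000 mm², y = 25 mm, Ī = 1 250 000 mm⁴.
Semicircular cap: semicircle r = 60, A = 5654.87 mm², y = 75.4648 mm, Ī = 1 422 450 mm⁴.
Centroid: ȳ = ΣA·y / ΣA = 49.4852 mm.
Transfer each piece to the horizontal centroidal axis using Ī + A·d² with d = y − 49.4852:
  rectangular body: d = -24.4852 mm → contributes +4 847 148 mm⁴
  semicircular cap: d = 25.9796 mm → contributes +5 239 143 mm⁴
Total I = 10 086 291 mm⁴.
Radius of gyration: k = √(I/A) = √(10 086 291 / 11654.9) = 29.4179 mm.

k_x ≈ 29.42 mm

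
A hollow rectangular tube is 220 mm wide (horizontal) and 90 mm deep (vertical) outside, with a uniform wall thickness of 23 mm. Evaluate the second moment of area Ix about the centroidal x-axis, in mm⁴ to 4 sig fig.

Decompose the section into non-overlapping parts with the origin at the bottom-left of its bounding rectangle.
Outer rectangle: 220 × 90, A = 19 800 mm², y = 45 mm, Ī = 13 365 000 mm⁴.
Inner void (subtracted): 174 × 44, A = 7 656 mm², y = 45 mm, Ī = 1 235 168 mm⁴.
By symmetry the centroid is at mid-height, ȳ = 45 mm.
All pieces are centred on the centroidal x-axis, so I = ΣĪ (holes subtracted) = 12 129 832 mm⁴.

Ix ≈ 1.213 × 10⁷ mm⁴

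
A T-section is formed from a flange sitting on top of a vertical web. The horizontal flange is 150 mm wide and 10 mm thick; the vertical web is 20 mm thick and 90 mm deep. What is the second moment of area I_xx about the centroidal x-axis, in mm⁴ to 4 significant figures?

I_xx ≈ 3.273 × 10⁶ mm⁴

Break the section into simple shapes (no overlaps), measuring from the bottom-left corner of the bounding box.
Flange: 150 × 10, A = 1 500 mm², y = 95 mm, Ī = 12 500 mm⁴.
Web: 20 × 90, A = 1 800 mm², y = 45 mm, Ī = 1 215 000 mm⁴.
Centroid: ȳ = ΣA·y / ΣA = 67.7273 mm.
Transfer each piece to the centroidal x-axis using Ī + A·d² with d = y − 67.7273:
  flange: d = 27.2727 mm → contributes +1 128 202 mm⁴
  web: d = -22.7273 mm → contributes +2 144 752 mm⁴
Total I = 3 272 955 mm⁴.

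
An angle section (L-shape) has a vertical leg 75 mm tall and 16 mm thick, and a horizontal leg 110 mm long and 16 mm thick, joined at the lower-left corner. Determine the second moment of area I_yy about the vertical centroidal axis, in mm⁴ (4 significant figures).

I_yy ≈ 3.152 × 10⁶ mm⁴

Decompose the section into non-overlapping parts with the origin at the bottom-left of its bounding rectangle.
Vertical leg: 16 × 75, A = 1 200 mm², x = 8 mm, Ī = 25 600 mm⁴.
Horizontal leg (remainder): 94 × 16, A = 1 504 mm², x = 63 mm, Ī = 1 107 445 mm⁴.
Centroid: x̄ = ΣA·x / ΣA = 38.5917 mm.
Transfer each piece to the vertical centroidal axis using Ī + A·d² with d = x − 38.5917:
  vertical leg: d = -30.5917 mm → contributes +1 148 624 mm⁴
  horizontal leg (remainder): d = 24.4083 mm → contributes +2 003 475 mm⁴
Total I = 3 152 099 mm⁴.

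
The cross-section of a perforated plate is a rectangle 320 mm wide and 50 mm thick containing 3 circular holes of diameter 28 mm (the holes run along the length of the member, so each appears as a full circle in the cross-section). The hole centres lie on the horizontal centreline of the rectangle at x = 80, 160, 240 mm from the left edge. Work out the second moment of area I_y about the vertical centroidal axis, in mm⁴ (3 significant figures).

I_y ≈ 1.29 × 10⁸ mm⁴

Treat the section as a set of non-overlapping primitives; coordinates are from the bounding-box lower-left.
Plate: 320 × 50, A = 16 000 mm², x = 160 mm, Ī = 136 533 333 mm⁴.
Hole 1 (subtracted): ⌀28, A = 615.75 mm², x = 80 mm, Ī = 30 172 mm⁴.
Hole 2 (subtracted): ⌀28, A = 615.75 mm², x = 160 mm, Ī = 30 172 mm⁴.
Hole 3 (subtracted): ⌀28, A = 615.75 mm², x = 240 mm, Ī = 30 172 mm⁴.
By symmetry the centroid is at mid-width, x̄ = 160 mm.
Transfer each piece to the vertical centroidal axis using Ī + A·d² with d = x − 160:
  plate: d = 0 mm → contributes +136 533 333 mm⁴
  hole 1: d = -80 mm → contributes −3 970 986 mm⁴
  hole 2: d = 0 mm → contributes −30 172 mm⁴
  hole 3: d = 80 mm → contributes −3 970 986 mm⁴
Total I = 128 561 190 mm⁴.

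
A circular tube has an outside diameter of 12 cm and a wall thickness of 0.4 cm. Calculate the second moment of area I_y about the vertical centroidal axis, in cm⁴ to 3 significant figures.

Split into non-overlapping primitives; take the origin at the lower-left of the bounding box.
Outer circle: ⌀12, A = 113.1 cm², x = 6 cm, Ī = 1017.9 cm⁴.
Bore (subtracted): ⌀11.2, A = 98.52 cm², x = 6 cm, Ī = 772.4 cm⁴.
By symmetry the centroid is at mid-width, x̄ = 6 cm.
All pieces are centred on the vertical centroidal axis, so I = ΣĪ (holes subtracted) = 245.48 cm⁴.

I_y ≈ 245 cm⁴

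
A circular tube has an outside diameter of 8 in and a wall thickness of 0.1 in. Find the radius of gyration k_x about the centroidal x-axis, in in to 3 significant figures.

k_x ≈ 2.79 in

Split into non-overlapping primitives; take the origin at the lower-left of the bounding box.
Outer circle: ⌀8, A = 50.265 in², y = 4 in, Ī = 201.06 in⁴.
Bore (subtracted): ⌀7.8, A = 47.784 in², y = 4 in, Ī = 181.7 in⁴.
By symmetry the centroid is at mid-height, ȳ = 4 in.
All pieces are centred on the centroidal x-axis, so I = ΣĪ (holes subtracted) = 19.365 in⁴.
Radius of gyration: k = √(I/A) = √(19.365 / 2.4819) = 2.7933 in.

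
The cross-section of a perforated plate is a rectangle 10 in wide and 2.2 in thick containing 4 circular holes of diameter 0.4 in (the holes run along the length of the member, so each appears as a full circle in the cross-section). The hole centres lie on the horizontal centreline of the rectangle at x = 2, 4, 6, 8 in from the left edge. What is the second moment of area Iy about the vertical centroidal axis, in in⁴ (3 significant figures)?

Iy ≈ 181 in⁴

Break the section into simple shapes (no overlaps), measuring from the bottom-left corner of the bounding box.
Plate: 10 × 2.2, A = 22 in², x = 5 in, Ī = 183.33 in⁴.
Hole 1 (subtracted): ⌀0.4, A = 0.12566 in², x = 2 in, Ī = 0.0012566 in⁴.
Hole 2 (subtracted): ⌀0.4, A = 0.12566 in², x = 4 in, Ī = 0.0012566 in⁴.
Hole 3 (subtracted): ⌀0.4, A = 0.12566 in², x = 6 in, Ī = 0.0012566 in⁴.
Hole 4 (subtracted): ⌀0.4, A = 0.12566 in², x = 8 in, Ī = 0.0012566 in⁴.
By symmetry the centroid is at mid-width, x̄ = 5 in.
Transfer each piece to the vertical centroidal axis using Ī + A·d² with d = x − 5:
  plate: d = 0 in → contributes +183.33 in⁴
  hole 1: d = -3 in → contributes −1.1322 in⁴
  hole 2: d = -1 in → contributes −0.12692 in⁴
  hole 3: d = 1 in → contributes −0.12692 in⁴
  hole 4: d = 3 in → contributes −1.1322 in⁴
Total I = 180.82 in⁴.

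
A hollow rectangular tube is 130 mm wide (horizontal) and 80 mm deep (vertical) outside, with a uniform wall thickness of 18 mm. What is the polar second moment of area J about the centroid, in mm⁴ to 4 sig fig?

J ≈ 1.648 × 10⁷ mm⁴

Break the section into simple shapes (no overlaps), measuring from the bottom-left corner of the bounding box.
Outer rectangle: 130 × 80, A = 10 400 mm², y = 40 mm, Ī = 5 546 667 mm⁴.
Inner void (subtracted): 94 × 44, A = 4 136 mm², y = 40 mm, Ī = 667 275 mm⁴.
By symmetry the centroid is at mid-height, ȳ = 40 mm.
All pieces are centred on the centroidal x-axis, so I = ΣĪ (holes subtracted) = 4 879 392 mm⁴.
Repeating about the centroidal y-axis gives I_y = 11 601 192 mm⁴.
Polar second moment: J = I_x + I_y = 16 480 584 mm⁴.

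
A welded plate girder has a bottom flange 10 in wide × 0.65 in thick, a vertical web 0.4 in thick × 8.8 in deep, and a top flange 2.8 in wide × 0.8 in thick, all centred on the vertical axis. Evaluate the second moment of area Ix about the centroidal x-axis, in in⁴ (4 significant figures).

Ix ≈ 187.3 in⁴

Treat the section as a set of non-overlapping primitives; coordinates are from the bounding-box lower-left.
Bottom plate: 10 × 0.65, A = 6.5 in², y = 0.325 in, Ī = 0.228854 in⁴.
Web plate: 0.4 × 8.8, A = 3.52 in², y = 5.05 in, Ī = 22.7157 in⁴.
Top plate: 2.8 × 0.8, A = 2.24 in², y = 9.85 in, Ī = 0.119467 in⁴.
Centroid: ȳ = ΣA·y / ΣA = 3.4219 in.
Transfer each piece to the centroidal x-axis using Ī + A·d² with d = y − 3.4219:
  bottom plate: d = -3.0969 in → contributes +62.569 in⁴
  web plate: d = 1.6281 in → contributes +32.0462 in⁴
  top plate: d = 6.4281 in → contributes +92.6773 in⁴
Total I = 187.293 in⁴.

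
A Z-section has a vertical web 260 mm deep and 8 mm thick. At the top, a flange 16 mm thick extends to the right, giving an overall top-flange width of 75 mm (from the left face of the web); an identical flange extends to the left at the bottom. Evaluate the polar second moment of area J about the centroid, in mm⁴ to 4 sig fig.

J ≈ 4.750 × 10⁷ mm⁴

Split into non-overlapping primitives; take the origin at the lower-left of the bounding box.
Web: 8 × 260, A = 2 080 mm², y = 130 mm, Ī = 11 717 333 mm⁴.
Top flange (beyond web): 67 × 16, A = 1 072 mm², y = 252 mm, Ī = 22869.3 mm⁴.
Bottom flange (beyond web): 67 × 16, A = 1 072 mm², y = 8 mm, Ī = 22869.3 mm⁴.
Centroid: ȳ = ΣA·y / ΣA = 130 mm.
Transfer each piece to the centroidal x-axis using Ī + A·d² with d = y − 130:
  web: d = 0 mm → contributes +11 717 333 mm⁴
  top flange (beyond web): d = 122 mm → contributes +15 978 517 mm⁴
  bottom flange (beyond web): d = -122 mm → contributes +15 978 517 mm⁴
Total I = 43 674 368 mm⁴.
For the y-axis: x̄ = 71 mm.
Repeating about the centroidal y-axis gives I_y = 3 828 128 mm⁴.
Polar second moment: J = I_x + I_y = 47 502 496 mm⁴.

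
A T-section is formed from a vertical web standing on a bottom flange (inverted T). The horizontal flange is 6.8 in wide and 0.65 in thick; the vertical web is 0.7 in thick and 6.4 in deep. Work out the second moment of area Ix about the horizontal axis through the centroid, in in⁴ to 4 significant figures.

Ix ≈ 43.09 in⁴

Split into non-overlapping primitives; take the origin at the lower-left of the bounding box.
Flange: 6.8 × 0.65, A = 4.42 in², y = 0.325 in, Ī = 0.155621 in⁴.
Web: 0.7 × 6.4, A = 4.48 in², y = 3.85 in, Ī = 15.2917 in⁴.
Centroid: ȳ = ΣA·y / ΣA = 2.09938 in.
Transfer each piece to the horizontal axis through the centroid using Ī + A·d² with d = y − 2.09938:
  flange: d = -1.77438 in → contributes +14.0717 in⁴
  web: d = 1.75062 in → contributes +29.0214 in⁴
Total I = 43.0931 in⁴.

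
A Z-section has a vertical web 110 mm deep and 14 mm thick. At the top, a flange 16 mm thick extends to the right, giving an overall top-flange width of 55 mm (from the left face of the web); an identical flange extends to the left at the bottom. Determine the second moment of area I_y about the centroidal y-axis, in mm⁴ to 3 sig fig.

Treat the section as a set of non-overlapping primitives; coordinates are from the bounding-box lower-left.
Web: 14 × 110, A = 1 540 mm², x = 48 mm, Ī = 25 153 mm⁴.
Top flange (beyond web): 41 × 16, A = 656 mm², x = 75.5 mm, Ī = 91 895 mm⁴.
Bottom flange (beyond web): 41 × 16, A = 656 mm², x = 20.5 mm, Ī = 91 895 mm⁴.
Centroid: x̄ = ΣA·x / ΣA = 48 mm.
Transfer each piece to the centroidal y-axis using Ī + A·d² with d = x − 48:
  web: d = 0 mm → contributes +25 153 mm⁴
  top flange (beyond web): d = 27.5 mm → contributes +587 995 mm⁴
  bottom flange (beyond web): d = -27.5 mm → contributes +587 995 mm⁴
Total I = 1 201 143 mm⁴.

I_y ≈ 1.20 × 10⁶ mm⁴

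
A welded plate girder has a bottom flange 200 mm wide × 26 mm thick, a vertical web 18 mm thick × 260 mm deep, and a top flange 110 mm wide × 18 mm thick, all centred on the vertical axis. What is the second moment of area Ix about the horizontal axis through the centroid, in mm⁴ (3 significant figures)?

Decompose the section into non-overlapping parts with the origin at the bottom-left of its bounding rectangle.
Bottom plate: 200 × 26, A = 5 200 mm², y = 13 mm, Ī = 292 933 mm⁴.
Web plate: 18 × 260, A = 4 680 mm², y = 156 mm, Ī = 26 364 000 mm⁴.
Top plate: 110 × 18, A = 1 980 mm², y = 295 mm, Ī = 53 460 mm⁴.
Centroid: ȳ = ΣA·y / ΣA = 116.51 mm.
Transfer each piece to the horizontal axis through the centroid using Ī + A·d² with d = y − 116.51:
  bottom plate: d = -103.51 mm → contributes +56 004 802 mm⁴
  web plate: d = 39.492 mm → contributes +33 663 165 mm⁴
  top plate: d = 178.49 mm → contributes +63 135 351 mm⁴
Total I = 152 803 318 mm⁴.

Ix ≈ 1.53 × 10⁸ mm⁴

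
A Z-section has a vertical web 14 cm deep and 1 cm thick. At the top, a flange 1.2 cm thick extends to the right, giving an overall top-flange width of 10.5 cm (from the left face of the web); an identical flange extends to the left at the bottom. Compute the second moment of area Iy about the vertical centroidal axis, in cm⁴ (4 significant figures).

Iy ≈ 801.1 cm⁴

Decompose the section into non-overlapping parts with the origin at the bottom-left of its bounding rectangle.
Web: 1 × 14, A = 14 cm², x = 10 cm, Ī = 1.16667 cm⁴.
Top flange (beyond web): 9.5 × 1.2, A = 11.4 cm², x = 15.25 cm, Ī = 85.7375 cm⁴.
Bottom flange (beyond web): 9.5 × 1.2, A = 11.4 cm², x = 4.75 cm, Ī = 85.7375 cm⁴.
Centroid: x̄ = ΣA·x / ΣA = 10 cm.
Transfer each piece to the vertical centroidal axis using Ī + A·d² with d = x − 10:
  web: d = 0 cm → contributes +1.16667 cm⁴
  top flange (beyond web): d = 5.25 cm → contributes +399.95 cm⁴
  bottom flange (beyond web): d = -5.25 cm → contributes +399.95 cm⁴
Total I = 801.067 cm⁴.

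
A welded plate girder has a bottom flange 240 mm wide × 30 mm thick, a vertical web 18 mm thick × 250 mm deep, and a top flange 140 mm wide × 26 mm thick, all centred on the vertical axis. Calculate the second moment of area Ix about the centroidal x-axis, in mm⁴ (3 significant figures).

Ix ≈ 2.18 × 10⁸ mm⁴

Decompose the section into non-overlapping parts with the origin at the bottom-left of its bounding rectangle.
Bottom plate: 240 × 30, A = 7 200 mm², y = 15 mm, Ī = 540 000 mm⁴.
Web plate: 18 × 250, A = 4 500 mm², y = 155 mm, Ī = 23 437 500 mm⁴.
Top plate: 140 × 26, A = 3 640 mm², y = 293 mm, Ī = 205 053 mm⁴.
Centroid: ȳ = ΣA·y / ΣA = 122.04 mm.
Transfer each piece to the centroidal x-axis using Ī + A·d² with d = y − 122.04:
  bottom plate: d = -107.04 mm → contributes +83 027 048 mm⁴
  web plate: d = 32.965 mm → contributes +28 327 551 mm⁴
  top plate: d = 170.96 mm → contributes +106 598 475 mm⁴
Total I = 217 953 074 mm⁴.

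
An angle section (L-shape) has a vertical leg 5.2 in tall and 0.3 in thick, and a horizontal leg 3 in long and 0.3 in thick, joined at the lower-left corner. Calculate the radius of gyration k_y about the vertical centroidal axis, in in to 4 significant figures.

k_y ≈ 0.8478 in

Treat the section as a set of non-overlapping primitives; coordinates are from the bounding-box lower-left.
Vertical leg: 0.3 × 5.2, A = 1.56 in², x = 0.15 in, Ī = 0.0117 in⁴.
Horizontal leg (remainder): 2.7 × 0.3, A = 0.81 in², x = 1.65 in, Ī = 0.492075 in⁴.
Centroid: x̄ = ΣA·x / ΣA = 0.662658 in.
Transfer each piece to the vertical centroidal axis using Ī + A·d² with d = x − 0.662658:
  vertical leg: d = -0.512658 in → contributes +0.421697 in⁴
  horizontal leg (remainder): d = 0.987342 in → contributes +1.2817 in⁴
Total I = 1.7034 in⁴.
Radius of gyration: k = √(I/A) = √(1.7034 / 2.37) = 0.847781 in.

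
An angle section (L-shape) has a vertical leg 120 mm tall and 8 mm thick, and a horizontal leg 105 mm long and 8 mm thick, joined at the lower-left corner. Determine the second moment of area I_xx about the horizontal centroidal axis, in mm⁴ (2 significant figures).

Decompose the section into non-overlapping parts with the origin at the bottom-left of its bounding rectangle.
Vertical leg: 8 × 120, A = 960 mm², y = 60 mm, Ī = 1 152 000 mm⁴.
Horizontal leg (remainder): 97 × 8, A = 776 mm², y = 4 mm, Ī = 4 139 mm⁴.
Centroid: ȳ = ΣA·y / ΣA = 34.97 mm.
Transfer each piece to the horizontal centroidal axis using Ī + A·d² with d = y − 34.97:
  vertical leg: d = 25.03 mm → contributes +1 753 549 mm⁴
  horizontal leg (remainder): d = -30.97 mm → contributes +748 323 mm⁴
Total I = 2 501 873 mm⁴.

I_xx ≈ 2.5 × 10⁶ mm⁴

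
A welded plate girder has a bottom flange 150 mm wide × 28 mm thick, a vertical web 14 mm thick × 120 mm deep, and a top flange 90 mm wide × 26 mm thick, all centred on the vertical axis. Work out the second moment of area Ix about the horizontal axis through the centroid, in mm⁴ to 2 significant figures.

Ix ≈ 3.6 × 10⁷ mm⁴

Break the section into simple shapes (no overlaps), measuring from the bottom-left corner of the bounding box.
Bottom plate: 150 × 28, A = 4 200 mm², y = 14 mm, Ī = 274 400 mm⁴.
Web plate: 14 × 120, A = 1 680 mm², y = 88 mm, Ī = 2 016 000 mm⁴.
Top plate: 90 × 26, A = 2 340 mm², y = 161 mm, Ī = 131 820 mm⁴.
Centroid: ȳ = ΣA·y / ΣA = 70.97 mm.
Transfer each piece to the horizontal axis through the centroid using Ī + A·d² with d = y − 70.97:
  bottom plate: d = -56.97 mm → contributes +13 906 224 mm⁴
  web plate: d = 17.03 mm → contributes +2 503 189 mm⁴
  top plate: d = 90.03 mm → contributes +19 098 120 mm⁴
Total I = 35 507 533 mm⁴.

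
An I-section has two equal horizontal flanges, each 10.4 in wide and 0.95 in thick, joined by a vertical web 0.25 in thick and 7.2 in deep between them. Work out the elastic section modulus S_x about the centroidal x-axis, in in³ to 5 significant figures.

S_x ≈ 74.151 in³

Split into non-overlapping primitives; take the origin at the lower-left of the bounding box.
Bottom flange: 10.4 × 0.95, A = 9.88 in², y = 0.475 in, Ī = 0.7430583 in⁴.
Web: 0.25 × 7.2, A = 1.8 in², y = 4.55 in, Ī = 7.776 in⁴.
Top flange: 10.4 × 0.95, A = 9.88 in², y = 8.625 in, Ī = 0.7430583 in⁴.
By symmetry the centroid is at mid-height, ȳ = 4.55 in.
Transfer each piece to the centroidal x-axis using Ī + A·d² with d = y − 4.55:
  bottom flange: d = -4.075 in → contributes +164.8066 in⁴
  web: d = 0 in → contributes +7.776 in⁴
  top flange: d = 4.075 in → contributes +164.8066 in⁴
Total I = 337.3893 in⁴.
Extreme fibre distance c = 4.55 in; S = I/c = 74.15149 in³.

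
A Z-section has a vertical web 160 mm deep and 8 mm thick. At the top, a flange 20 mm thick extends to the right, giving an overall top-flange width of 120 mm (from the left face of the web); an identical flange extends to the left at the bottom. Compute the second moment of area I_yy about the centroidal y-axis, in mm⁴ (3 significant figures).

I_yy ≈ 2.08 × 10⁷ mm⁴

Split into non-overlapping primitives; take the origin at the lower-left of the bounding box.
Web: 8 × 160, A = 1 280 mm², x = 116 mm, Ī = 6826.7 mm⁴.
Top flange (beyond web): 112 × 20, A = 2 240 mm², x = 176 mm, Ī = 2 341 547 mm⁴.
Bottom flange (beyond web): 112 × 20, A = 2 240 mm², x = 56 mm, Ī = 2 341 547 mm⁴.
Centroid: x̄ = ΣA·x / ΣA = 116 mm.
Transfer each piece to the centroidal y-axis using Ī + A·d² with d = x − 116:
  web: d = 0 mm → contributes +6826.7 mm⁴
  top flange (beyond web): d = 60 mm → contributes +10 405 547 mm⁴
  bottom flange (beyond web): d = -60 mm → contributes +10 405 547 mm⁴
Total I = 20 817 920 mm⁴.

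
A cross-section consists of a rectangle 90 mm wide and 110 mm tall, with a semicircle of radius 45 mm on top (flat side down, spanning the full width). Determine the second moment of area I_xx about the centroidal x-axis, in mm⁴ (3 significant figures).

I_xx ≈ 2.37 × 10⁷ mm⁴

Decompose the section into non-overlapping parts with the origin at the bottom-left of its bounding rectangle.
Rectangular body: 90 × 110, A = 9 900 mm², y = 55 mm, Ī = 9 982 500 mm⁴.
Semicircular cap: semicircle r = 45, A = 3180.9 mm², y = 129.1 mm, Ī = 450 072 mm⁴.
Centroid: ȳ = ΣA·y / ΣA = 73.018 mm.
Transfer each piece to the centroidal x-axis using Ī + A·d² with d = y − 73.018:
  rectangular body: d = -18.018 mm → contributes +13 196 695 mm⁴
  semicircular cap: d = 56.08 mm → contributes +10 453 813 mm⁴
Total I = 23 650 508 mm⁴.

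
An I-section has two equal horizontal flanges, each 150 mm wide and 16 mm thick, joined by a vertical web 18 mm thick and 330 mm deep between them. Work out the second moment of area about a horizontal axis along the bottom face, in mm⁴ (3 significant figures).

Treat the section as a set of non-overlapping primitives; coordinates are from the bounding-box lower-left.
Bottom flange: 150 × 16, A = 2 400 mm², y = 8 mm, Ī = 51 200 mm⁴.
Web: 18 × 330, A = 5 940 mm², y = 181 mm, Ī = 53 905 500 mm⁴.
Top flange: 150 × 16, A = 2 400 mm², y = 354 mm, Ī = 51 200 mm⁴.
Transfer each piece to the base of the section using Ī + A·d² with d = y − 0:
  bottom flange: d = 8 mm → contributes +204 800 mm⁴
  web: d = 181 mm → contributes +248 505 840 mm⁴
  top flange: d = 354 mm → contributes +300 809 600 mm⁴
Total I = 549 520 240 mm⁴.

I_base ≈ 5.50 × 10⁸ mm⁴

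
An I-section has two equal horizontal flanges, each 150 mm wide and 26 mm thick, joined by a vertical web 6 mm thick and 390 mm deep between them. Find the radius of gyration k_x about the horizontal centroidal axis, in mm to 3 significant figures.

Split into non-overlapping primitives; take the origin at the lower-left of the bounding box.
Bottom flange: 150 × 26, A = 3 900 mm², y = 13 mm, Ī = 219 700 mm⁴.
Web: 6 × 390, A = 2 340 mm², y = 221 mm, Ī = 29 659 500 mm⁴.
Top flange: 150 × 26, A = 3 900 mm², y = 429 mm, Ī = 219 700 mm⁴.
By symmetry the centroid is at mid-height, ȳ = 221 mm.
Transfer each piece to the horizontal centroidal axis using Ī + A·d² with d = y − 221:
  bottom flange: d = -208 mm → contributes +168 949 300 mm⁴
  web: d = 0 mm → contributes +29 659 500 mm⁴
  top flange: d = 208 mm → contributes +168 949 300 mm⁴
Total I = 367 558 100 mm⁴.
Radius of gyration: k = √(I/A) = √(367 558 100 / 10 140) = 190.39 mm.

k_x ≈ 190 mm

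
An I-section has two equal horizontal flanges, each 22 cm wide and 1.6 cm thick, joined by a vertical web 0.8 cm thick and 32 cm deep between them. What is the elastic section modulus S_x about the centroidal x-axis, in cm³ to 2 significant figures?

Break the section into simple shapes (no overlaps), measuring from the bottom-left corner of the bounding box.
Bottom flange: 22 × 1.6, A = 35.2 cm², y = 0.8 cm, Ī = 7.509 cm⁴.
Web: 0.8 × 32, A = 25.6 cm², y = 17.6 cm, Ī = 2 185 cm⁴.
Top flange: 22 × 1.6, A = 35.2 cm², y = 34.4 cm, Ī = 7.509 cm⁴.
By symmetry the centroid is at mid-height, ȳ = 17.6 cm.
Transfer each piece to the centroidal x-axis using Ī + A·d² with d = y − 17.6:
  bottom flange: d = -16.8 cm → contributes +9 942 cm⁴
  web: d = 0 cm → contributes +2 185 cm⁴
  top flange: d = 16.8 cm → contributes +9 942 cm⁴
Total I = 22 069 cm⁴.
Extreme fibre distance c = 17.6 cm; S = I/c = 1 254 cm³.

S_x ≈ 1300 cm³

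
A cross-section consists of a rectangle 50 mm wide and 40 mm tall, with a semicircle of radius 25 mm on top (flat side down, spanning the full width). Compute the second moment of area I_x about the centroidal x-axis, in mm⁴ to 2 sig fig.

Break the section into simple shapes (no overlaps), measuring from the bottom-left corner of the bounding box.
Rectangular body: 50 × 40, A = 2 000 mm², y = 20 mm, Ī = 266 667 mm⁴.
Semicircular cap: semicircle r = 25, A = 981.7 mm², y = 50.61 mm, Ī = 42 874 mm⁴.
Centroid: ȳ = ΣA·y / ΣA = 30.08 mm.
Transfer each piece to the centroidal x-axis using Ī + A·d² with d = y − 30.08:
  rectangular body: d = -10.08 mm → contributes +469 820 mm⁴
  semicircular cap: d = 20.53 mm → contributes +456 734 mm⁴
Total I = 926 554 mm⁴.

I_x ≈ 9.3 × 10⁵ mm⁴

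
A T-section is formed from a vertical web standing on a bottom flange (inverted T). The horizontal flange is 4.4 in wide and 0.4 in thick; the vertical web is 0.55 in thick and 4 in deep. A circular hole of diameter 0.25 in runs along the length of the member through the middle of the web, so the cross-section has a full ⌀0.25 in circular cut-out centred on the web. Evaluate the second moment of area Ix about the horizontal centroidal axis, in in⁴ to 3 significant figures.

Split into non-overlapping primitives; take the origin at the lower-left of the bounding box.
Flange: 4.4 × 0.4, A = 1.76 in², y = 0.2 in, Ī = 0.023467 in⁴.
Web: 0.55 × 4, A = 2.2 in², y = 2.4 in, Ī = 2.9333 in⁴.
Hole (subtracted): ⌀0.25, A = 0.049087 in², y = 2.4 in, Ī = 0.00019175 in⁴.
Centroid: ȳ = ΣA·y / ΣA = 1.4099 in.
Transfer each piece to the horizontal centroidal axis using Ī + A·d² with d = y − 1.4099:
  flange: d = -1.2099 in → contributes +2.6001 in⁴
  web: d = 0.99005 in → contributes +5.0898 in⁴
  hole: d = 0.99005 in → contributes −0.048307 in⁴
Total I = 7.6415 in⁴.

Ix ≈ 7.64 in⁴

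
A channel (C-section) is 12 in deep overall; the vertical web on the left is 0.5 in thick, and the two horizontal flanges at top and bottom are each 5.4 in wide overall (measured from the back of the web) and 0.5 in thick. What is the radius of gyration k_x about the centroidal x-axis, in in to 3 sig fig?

k_x ≈ 4.63 in

Treat the section as a set of non-overlapping primitives; coordinates are from the bounding-box lower-left.
Web: 0.5 × 12, A = 6 in², y = 6 in, Ī = 72 in⁴.
Top flange (beyond web): 4.9 × 0.5, A = 2.45 in², y = 11.75 in, Ī = 0.051042 in⁴.
Bottom flange (beyond web): 4.9 × 0.5, A = 2.45 in², y = 0.25 in, Ī = 0.051042 in⁴.
By symmetry the centroid is at mid-height, ȳ = 6 in.
Transfer each piece to the centroidal x-axis using Ī + A·d² with d = y − 6:
  web: d = 0 in → contributes +72 in⁴
  top flange (beyond web): d = 5.75 in → contributes +81.054 in⁴
  bottom flange (beyond web): d = -5.75 in → contributes +81.054 in⁴
Total I = 234.11 in⁴.
Radius of gyration: k = √(I/A) = √(234.11 / 10.9) = 4.6344 in.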